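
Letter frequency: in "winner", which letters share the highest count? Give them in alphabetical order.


Word: "winner"
Letter counts:
  'e': 1
  'i': 1
  'n': 2
  'r': 1
  'w': 1
Maximum count = 2
Most frequent = 'n' (2 times each)


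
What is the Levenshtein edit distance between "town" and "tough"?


Word 1: "town" (length 4)
Word 2: "tough" (length 5)
One optimal edit sequence (insert/delete/substitute each cost 1):
  1. keep 't'
  2. keep 'o'
  3. insert 'u'  (+1)
  4. substitute 'w' -> 'g'  (+1)
  5. substitute 'n' -> 'h'  (+1)
Total edit operations: 3
Edit distance = 3


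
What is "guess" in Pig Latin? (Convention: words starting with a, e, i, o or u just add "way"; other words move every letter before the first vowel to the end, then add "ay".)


Word: "guess"
Starts with consonant(s) → move to end, add 'ay'
Consonant cluster: "g"
Pig Latin = "uessgay"


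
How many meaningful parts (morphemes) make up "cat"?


Word: "cat"
Morphemes: cat
Each morpheme carries meaning
= 1 morpheme


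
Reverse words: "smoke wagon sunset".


Original: "smoke wagon sunset"
Words (1..n): smoke | wagon | sunset
Reversed (n..1): sunset | wagon | smoke
Result = "sunset wagon smoke"


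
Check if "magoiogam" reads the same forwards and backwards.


Word: "magoiogam"
Reversed: "magoiogam"
Forward == Backward? magoiogam == magoiogam
Palindrome = Yes


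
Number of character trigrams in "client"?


Word: "client" (length 6)
Number of 3-grams = length - 3 + 1 = 6 - 3 + 1
= 4


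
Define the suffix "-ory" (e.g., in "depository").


Suffix: -ory
Example: depository = deposit + -ory
Meaning = relating to / place for


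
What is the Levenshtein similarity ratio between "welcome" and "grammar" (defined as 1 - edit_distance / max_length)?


Word 1: "welcome" (length 7)
Word 2: "grammar" (length 7)
One optimal edit sequence:
  1. substitute 'w' -> 'g'  (+1)
  2. substitute 'e' -> 'r'  (+1)
  3. substitute 'l' -> 'a'  (+1)
  4. substitute 'c' -> 'm'  (+1)
  5. substitute 'o' -> 'm'  (+1)
  6. substitute 'm' -> 'a'  (+1)
  7. substitute 'e' -> 'r'  (+1)
Edit distance = 7
Max length = max(7, 7) = 7
Similarity = 1 - 7/7
= 0.0000


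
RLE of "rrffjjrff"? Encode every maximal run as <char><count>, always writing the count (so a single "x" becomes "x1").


String: "rrffjjrff"
Scanning for consecutive runs:
  'r' x 2
  'f' x 2
  'j' x 2
  'r' x 1
  'f' x 2
RLE = "r2f2j2r1f2"


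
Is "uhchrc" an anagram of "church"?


Word 1: "church" → sorted: cchhru
Word 2: "uhchrc" → sorted: cchhru
Same letters? cchhru == cchhru
Anagram = Yes


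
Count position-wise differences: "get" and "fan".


Comparing character by character (same length = 3):
  Pos 0: 'g' vs 'f' !=
  Pos 1: 'e' vs 'a' !=
  Pos 2: 't' vs 'n' !=
Hamming distance = 3


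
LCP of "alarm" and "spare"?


Word 1: "alarm"
Word 2: "spare"
Comparing from start:
  Pos 0: 'a' != 's' (stop)
LCP = "" (length 0)


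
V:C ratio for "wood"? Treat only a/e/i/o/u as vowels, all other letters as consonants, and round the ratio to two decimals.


Word: "wood"
Vowels (a,e,i,o,u): 2
Consonants: 2
Ratio = 2/2
= 1.00


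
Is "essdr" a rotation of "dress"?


Word: "dress", Candidate: "essdr"
Method: check if candidate is substring of word+word
"dressdress" contains "essdr"? Yes
Is rotation = Yes


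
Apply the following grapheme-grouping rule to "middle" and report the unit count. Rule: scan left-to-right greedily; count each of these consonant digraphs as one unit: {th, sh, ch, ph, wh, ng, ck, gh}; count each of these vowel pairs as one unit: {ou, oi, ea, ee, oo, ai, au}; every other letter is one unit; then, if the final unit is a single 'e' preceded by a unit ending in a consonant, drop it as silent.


Word: "middle" (6 letters)
Left-to-right scan:
  [1] 'm' (letter)
  [2] 'i' (letter)
  [3] 'd' (letter)
  [4] 'd' (letter)
  [5] 'l' (letter)
  [6] 'e' (letter)
Units from scan: 6
Final unit is 'e' after a consonant -> drop as silent (-1)
Sound units = 5 units


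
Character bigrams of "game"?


Word: "game" (length 4)
Number of bigrams = 4 - 2 + 1 = 3
  Position 0: "ga"
  Position 1: "am"
  Position 2: "me"
Bigrams = "ga", "am", "me"


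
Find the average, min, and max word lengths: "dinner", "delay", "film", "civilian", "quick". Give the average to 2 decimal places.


Lengths: "dinner"=6, "delay"=5, "film"=4, "civilian"=8, "quick"=5
Sum = 28, Count = 5
Average = 28/5 = 5.60
= avg=5.60, min=4, max=8


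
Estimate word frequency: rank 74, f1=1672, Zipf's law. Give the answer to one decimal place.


Zipf's law: f(r) = f(1) / r
f(1) = 1672
f(74) = 1672 / 74
= 22.6 occurrences


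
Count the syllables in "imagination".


Word: "imagination"
Syllable breakdown: i-mag-i-na-tion
Counting: 5 parts
= 5 syllables


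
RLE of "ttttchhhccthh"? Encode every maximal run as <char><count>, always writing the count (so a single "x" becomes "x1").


String: "ttttchhhccthh"
Scanning for consecutive runs:
  't' x 4
  'c' x 1
  'h' x 3
  'c' x 2
  't' x 1
  'h' x 2
RLE = "t4c1h3c2t1h2"


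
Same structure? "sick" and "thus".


Pattern of "sick": [0, 1, 2, 3]
Pattern of "thus": [0, 1, 2, 3]
Patterns match
Same pattern = Yes


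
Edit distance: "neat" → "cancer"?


Word 1: "neat" (length 4)
Word 2: "cancer" (length 6)
One optimal edit sequence (insert/delete/substitute each cost 1):
  1. insert 'c'  (+1)
  2. insert 'a'  (+1)
  3. keep 'n'
  4. substitute 'e' -> 'c'  (+1)
  5. substitute 'a' -> 'e'  (+1)
  6. substitute 't' -> 'r'  (+1)
Total edit operations: 5
Edit distance = 5


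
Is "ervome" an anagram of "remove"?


Word 1: "remove" → sorted: eemorv
Word 2: "ervome" → sorted: eemorv
Same letters? eemorv == eemorv
Anagram = Yes


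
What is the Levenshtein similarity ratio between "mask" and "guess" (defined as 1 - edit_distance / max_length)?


Word 1: "mask" (length 4)
Word 2: "guess" (length 5)
One optimal edit sequence:
  1. insert 'g'  (+1)
  2. substitute 'm' -> 'u'  (+1)
  3. substitute 'a' -> 'e'  (+1)
  4. keep 's'
  5. substitute 'k' -> 's'  (+1)
Edit distance = 4
Max length = max(4, 5) = 5
Similarity = 1 - 4/5
= 0.2000


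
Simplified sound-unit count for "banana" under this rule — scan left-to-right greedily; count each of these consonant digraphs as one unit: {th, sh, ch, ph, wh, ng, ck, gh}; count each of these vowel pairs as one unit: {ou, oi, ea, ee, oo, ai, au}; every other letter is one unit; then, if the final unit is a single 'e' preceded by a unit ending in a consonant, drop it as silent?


Word: "banana" (6 letters)
Left-to-right scan:
  (1) 'b' (letter)
  (2) 'a' (letter)
  (3) 'n' (letter)
  (4) 'a' (letter)
  (5) 'n' (letter)
  (6) 'a' (letter)
Units from scan: 6
Sound units = 6 units


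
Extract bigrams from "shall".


Word: "shall" (length 5)
Number of bigrams = 5 - 2 + 1 = 4
  Position 0: "sh"
  Position 1: "ha"
  Position 2: "al"
  Position 3: "ll"
Bigrams = "sh", "ha", "al", "ll"


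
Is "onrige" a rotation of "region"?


Word: "region", Candidate: "onrige"
Method: check if candidate is substring of word+word
"regionregion" contains "onrige"? No
Is rotation = No


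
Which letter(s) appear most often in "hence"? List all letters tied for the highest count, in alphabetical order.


Word: "hence"
Letter counts:
  'c': 1
  'e': 2
  'h': 1
  'n': 1
Maximum count = 2
Most frequent = 'e' (2 times each)


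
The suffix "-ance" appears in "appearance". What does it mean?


Suffix: -ance
As in: appearance -> appear + -ance
Meaning = state of


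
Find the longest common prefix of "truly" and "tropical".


Word 1: "truly"
Word 2: "tropical"
Comparing from start:
  Pos 0: 't' == 't'
  Pos 1: 'r' == 'r'
  Pos 2: 'u' != 'o' (stop)
LCP = "tr" (length 2)


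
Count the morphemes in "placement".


Word: "placement"
Morphemes: place + -ment
Each morpheme carries meaning
= 2 morphemes


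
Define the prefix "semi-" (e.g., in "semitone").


Prefix: semi-
Example: semitone (semi- + tone)
Meaning = half


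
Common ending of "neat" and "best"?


Word 1: "neat"
Word 2: "best"
Comparing from end:
  Pos -1: 't' == 't'
  Pos -2: 'a' != 's' (stop)
LCS = "t" (length 1)


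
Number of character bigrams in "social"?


Word: "social" (length 6)
Number of 2-grams = length - 2 + 1 = 6 - 2 + 1
= 5


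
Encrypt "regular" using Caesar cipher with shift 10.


Word: "regular"
Shift: 10
Each letter → (letter + shift) mod 26:
  'r' (17) + 10 = 1 → 'b'
  'e' (4) + 10 = 14 → 'o'
  'g' (6) + 10 = 16 → 'q'
  'u' (20) + 10 = 4 → 'e'
  'l' (11) + 10 = 21 → 'v'
  'a' (0) + 10 = 10 → 'k'
  'r' (17) + 10 = 1 → 'b'
Result = "boqevkb"


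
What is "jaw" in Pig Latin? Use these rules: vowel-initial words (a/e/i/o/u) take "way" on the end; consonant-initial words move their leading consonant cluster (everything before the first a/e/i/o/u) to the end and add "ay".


Word: "jaw"
Starts with consonant(s) → move to end, add 'ay'
Consonant cluster: "j"
Pig Latin = "awjay"


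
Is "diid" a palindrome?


Word: "diid"
Reversed: "diid"
Forward == Backward? diid == diid
Palindrome = Yes


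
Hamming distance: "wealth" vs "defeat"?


Comparing character by character (same length = 6):
  Pos 0: 'w' vs 'd' !=
  Pos 1: 'e' vs 'e' =
  Pos 2: 'a' vs 'f' !=
  Pos 3: 'l' vs 'e' !=
  Pos 4: 't' vs 'a' !=
  Pos 5: 'h' vs 't' !=
Hamming distance = 5


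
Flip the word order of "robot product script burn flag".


Original: "robot product script burn flag"
Words (1..n): robot | product | script | burn | flag
Reversed (n..1): flag | burn | script | product | robot
Result = "flag burn script product robot"


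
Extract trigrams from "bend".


Word: "bend" (length 4)
Number of trigrams = 4 - 3 + 1 = 2
  Position 0: "ben"
  Position 1: "end"
Trigrams = "ben", "end"


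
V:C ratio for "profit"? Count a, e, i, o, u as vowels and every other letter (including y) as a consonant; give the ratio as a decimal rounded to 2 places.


Word: "profit"
Vowels (a,e,i,o,u): 2
Consonants: 4
Ratio = 2/4
= 0.50


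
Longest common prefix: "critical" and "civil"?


Word 1: "critical"
Word 2: "civil"
Comparing from start:
  Pos 0: 'c' == 'c'
  Pos 1: 'r' != 'i' (stop)
LCP = "c" (length 1)


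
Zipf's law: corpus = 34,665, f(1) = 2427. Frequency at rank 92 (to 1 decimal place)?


Zipf's law: f(r) = f(1) / r
f(1) = 2427
f(92) = 2427 / 92
= 26.4 occurrences


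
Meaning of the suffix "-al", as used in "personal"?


Suffix: -al
Example: personal (person + -al)
Meaning = relating to


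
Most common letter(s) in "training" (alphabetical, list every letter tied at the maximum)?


Word: "training"
Letter counts:
  'a': 1
  'g': 1
  'i': 2
  'n': 2
  'r': 1
  't': 1
Maximum count = 2
Most frequent = 'i', 'n' (2 times each)


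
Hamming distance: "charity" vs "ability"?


Comparing character by character (same length = 7):
  Pos 0: 'c' vs 'a' !=
  Pos 1: 'h' vs 'b' !=
  Pos 2: 'a' vs 'i' !=
  Pos 3: 'r' vs 'l' !=
  Pos 4: 'i' vs 'i' =
  Pos 5: 't' vs 't' =
  Pos 6: 'y' vs 'y' =
Hamming distance = 4


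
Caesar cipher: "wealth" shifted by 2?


Word: "wealth"
Shift: 2
Each letter → (letter + shift) mod 26:
  'w' (22) + 2 = 24 → 'y'
  'e' (4) + 2 = 6 → 'g'
  'a' (0) + 2 = 2 → 'c'
  'l' (11) + 2 = 13 → 'n'
  't' (19) + 2 = 21 → 'v'
  'h' (7) + 2 = 9 → 'j'
Result = "ygcnvj"


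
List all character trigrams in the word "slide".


Word: "slide" (length 5)
Number of trigrams = 5 - 3 + 1 = 3
  Position 0: "sli"
  Position 1: "lid"
  Position 2: "ide"
Trigrams = "sli", "lid", "ide"


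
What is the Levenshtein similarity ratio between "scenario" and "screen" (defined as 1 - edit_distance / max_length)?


Word 1: "scenario" (length 8)
Word 2: "screen" (length 6)
One optimal edit sequence:
  1. keep 's'
  2. keep 'c'
  3. delete 'e'  (+1)
  4. delete 'n'  (+1)
  5. substitute 'a' -> 'r'  (+1)
  6. substitute 'r' -> 'e'  (+1)
  7. substitute 'i' -> 'e'  (+1)
  8. substitute 'o' -> 'n'  (+1)
Edit distance = 6
Max length = max(8, 6) = 8
Similarity = 1 - 6/8
= 0.2500


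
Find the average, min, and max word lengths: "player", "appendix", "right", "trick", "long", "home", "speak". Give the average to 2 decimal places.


Lengths: "player"=6, "appendix"=8, "right"=5, "trick"=5, "long"=4, "home"=4, "speak"=5
Sum = 37, Count = 7
Average = 37/7 = 5.29
= avg=5.29, min=4, max=8


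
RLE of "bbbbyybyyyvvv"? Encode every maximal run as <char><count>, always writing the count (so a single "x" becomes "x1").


String: "bbbbyybyyyvvv"
Scanning for consecutive runs:
  'b' x 4
  'y' x 2
  'b' x 1
  'y' x 3
  'v' x 3
RLE = "b4y2b1y3v3"


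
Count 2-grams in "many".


Word: "many" (length 4)
Number of 2-grams = length - 2 + 1 = 4 - 2 + 1
= 3


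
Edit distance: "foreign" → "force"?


Word 1: "foreign" (length 7)
Word 2: "force" (length 5)
One optimal edit sequence (insert/delete/substitute each cost 1):
  1. keep 'f'
  2. keep 'o'
  3. keep 'r'
  4. delete 'e'  (+1)
  5. delete 'i'  (+1)
  6. substitute 'g' -> 'c'  (+1)
  7. substitute 'n' -> 'e'  (+1)
Total edit operations: 4
Edit distance = 4


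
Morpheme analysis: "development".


Word: "development"
Morphemes: develop | -ment
Each morpheme carries meaning
= 2 morphemes


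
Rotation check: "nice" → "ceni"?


Word: "nice", Candidate: "ceni"
Method: check if candidate is substring of word+word
"nicenice" contains "ceni"? Yes
Is rotation = Yes


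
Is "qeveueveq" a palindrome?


Word: "qeveueveq"
Reversed: "qeveueveq"
Forward == Backward? qeveueveq == qeveueveq
Palindrome = Yes


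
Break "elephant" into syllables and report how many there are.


Word: "elephant"
Syllable breakdown: el | e | phant
Counting: 3 parts
= 3 syllables


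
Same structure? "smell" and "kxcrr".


Pattern of "smell": [0, 1, 2, 3, 3]
Pattern of "kxcrr": [0, 1, 2, 3, 3]
Patterns match
Same pattern = Yes


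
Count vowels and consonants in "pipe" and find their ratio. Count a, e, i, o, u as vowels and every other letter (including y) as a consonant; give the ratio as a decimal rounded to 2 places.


Word: "pipe"
Vowels (a,e,i,o,u): 2
Consonants: 2
Ratio = 2/2
= 1.00


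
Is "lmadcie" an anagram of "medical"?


Word 1: "medical" → sorted: acdeilm
Word 2: "lmadcie" → sorted: acdeilm
Same letters? acdeilm == acdeilm
Anagram = Yes


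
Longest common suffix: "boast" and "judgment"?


Word 1: "boast"
Word 2: "judgment"
Comparing from end:
  Pos -1: 't' == 't'
  Pos -2: 's' != 'n' (stop)
LCS = "t" (length 1)


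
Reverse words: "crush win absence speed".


Original: "crush win absence speed"
Words (1..n): crush | win | absence | speed
Reversed (n..1): speed | absence | win | crush
Result = "speed absence win crush"


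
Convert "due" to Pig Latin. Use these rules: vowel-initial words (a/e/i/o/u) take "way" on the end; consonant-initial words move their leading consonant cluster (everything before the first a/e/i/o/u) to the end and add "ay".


Word: "due"
Starts with consonant(s) → move to end, add 'ay'
Consonant cluster: "d"
Pig Latin = "ueday"


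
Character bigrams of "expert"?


Word: "expert" (length 6)
Number of bigrams = 6 - 2 + 1 = 5
  Position 0: "ex"
  Position 1: "xp"
  Position 2: "pe"
  Position 3: "er"
  Position 4: "rt"
Bigrams = "ex", "xp", "pe", "er", "rt"


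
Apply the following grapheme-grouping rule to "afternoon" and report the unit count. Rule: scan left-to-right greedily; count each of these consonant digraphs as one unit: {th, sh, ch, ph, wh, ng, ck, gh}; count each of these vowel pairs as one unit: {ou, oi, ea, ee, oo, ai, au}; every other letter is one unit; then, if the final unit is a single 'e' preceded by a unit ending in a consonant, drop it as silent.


Word: "afternoon" (9 letters)
Left-to-right scan:
  [1] 'a' (letter)
  [2] 'f' (letter)
  [3] 't' (letter)
  [4] 'e' (letter)
  [5] 'r' (letter)
  [6] 'n' (letter)
  [7] 'oo' (vowel-pair)
  [8] 'n' (letter)
Units from scan: 8
Sound units = 8 units


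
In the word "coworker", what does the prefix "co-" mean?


Prefix: co-
As in: coworker -> co- + worker
Meaning = together


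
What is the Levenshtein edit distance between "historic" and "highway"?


Word 1: "historic" (length 8)
Word 2: "highway" (length 7)
One optimal edit sequence (insert/delete/substitute each cost 1):
  1. keep 'h'
  2. keep 'i'
  3. delete 's'  (+1)
  4. substitute 't' -> 'g'  (+1)
  5. substitute 'o' -> 'h'  (+1)
  6. substitute 'r' -> 'w'  (+1)
  7. substitute 'i' -> 'a'  (+1)
  8. substitute 'c' -> 'y'  (+1)
Total edit operations: 6
Edit distance = 6


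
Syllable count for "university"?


Word: "university"
Syllable breakdown: u-ni-ver-si-ty
Counting: 5 parts
= 5 syllables


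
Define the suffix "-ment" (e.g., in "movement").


Suffix: -ment
Example: movement (move + -ment)
Meaning = result of action


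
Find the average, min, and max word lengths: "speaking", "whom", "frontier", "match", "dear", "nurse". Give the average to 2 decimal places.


Lengths: "speaking"=8, "whom"=4, "frontier"=8, "match"=5, "dear"=4, "nurse"=5
Sum = 34, Count = 6
Average = 34/6 = 5.67
= avg=5.67, min=4, max=8


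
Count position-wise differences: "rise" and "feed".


Comparing character by character (same length = 4):
  Pos 0: 'r' vs 'f' !=
  Pos 1: 'i' vs 'e' !=
  Pos 2: 's' vs 'e' !=
  Pos 3: 'e' vs 'd' !=
Hamming distance = 4


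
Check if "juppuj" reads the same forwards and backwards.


Word: "juppuj"
Reversed: "juppuj"
Forward == Backward? juppuj == juppuj
Palindrome = Yes


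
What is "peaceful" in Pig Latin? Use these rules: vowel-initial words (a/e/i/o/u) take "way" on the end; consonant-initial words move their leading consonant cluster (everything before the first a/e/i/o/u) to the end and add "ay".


Word: "peaceful"
Starts with consonant(s) → move to end, add 'ay'
Consonant cluster: "p"
Pig Latin = "eacefulpay"


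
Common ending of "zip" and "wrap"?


Word 1: "zip"
Word 2: "wrap"
Comparing from end:
  Pos -1: 'p' == 'p'
  Pos -2: 'i' != 'a' (stop)
LCS = "p" (length 1)


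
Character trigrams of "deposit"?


Word: "deposit" (length 7)
Number of trigrams = 7 - 3 + 1 = 5
  Position 0: "dep"
  Position 1: "epo"
  Position 2: "pos"
  Position 3: "osi"
  Position 4: "sit"
Trigrams = "dep", "epo", "pos", "osi", "sit"


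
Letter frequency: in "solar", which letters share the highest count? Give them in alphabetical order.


Word: "solar"
Letter counts:
  'a': 1
  'l': 1
  'o': 1
  'r': 1
  's': 1
Maximum count = 1
Most frequent = 'a', 'l', 'o', 'r', 's' (1 time each)


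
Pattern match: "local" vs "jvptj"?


Pattern of "local": [0, 1, 2, 3, 0]
Pattern of "jvptj": [0, 1, 2, 3, 0]
Patterns match
Same pattern = Yes


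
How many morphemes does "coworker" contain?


Word: "coworker"
Morphemes: co- / work / -er
Each morpheme carries meaning
= 3 morphemes


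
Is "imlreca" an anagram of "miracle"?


Word 1: "miracle" → sorted: aceilmr
Word 2: "imlreca" → sorted: aceilmr
Same letters? aceilmr == aceilmr
Anagram = Yes


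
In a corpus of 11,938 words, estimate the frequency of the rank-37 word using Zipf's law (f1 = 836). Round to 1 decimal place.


Zipf's law: f(r) = f(1) / r
f(1) = 836
f(37) = 836 / 37
= 22.6 occurrences


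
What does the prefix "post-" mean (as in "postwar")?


Prefix: post-
As in: postwar -> post- + war
Meaning = after


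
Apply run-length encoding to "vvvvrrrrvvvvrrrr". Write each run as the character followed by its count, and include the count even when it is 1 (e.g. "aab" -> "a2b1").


String: "vvvvrrrrvvvvrrrr"
Scanning for consecutive runs:
  'v' x 4
  'r' x 4
  'v' x 4
  'r' x 4
RLE = "v4r4v4r4"


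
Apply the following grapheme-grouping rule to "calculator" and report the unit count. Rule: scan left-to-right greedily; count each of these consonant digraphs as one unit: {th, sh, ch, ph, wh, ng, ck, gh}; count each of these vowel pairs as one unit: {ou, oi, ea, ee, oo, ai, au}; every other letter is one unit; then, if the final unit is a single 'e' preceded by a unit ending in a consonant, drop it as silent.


Word: "calculator" (10 letters)
Left-to-right scan:
  [1] 'c' (letter)
  [2] 'a' (letter)
  [3] 'l' (letter)
  [4] 'c' (letter)
  [5] 'u' (letter)
  [6] 'l' (letter)
  [7] 'a' (letter)
  [8] 't' (letter)
  [9] 'o' (letter)
  [10] 'r' (letter)
Units from scan: 10
Sound units = 10 units


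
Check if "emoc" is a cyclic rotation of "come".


Word: "come", Candidate: "emoc"
Method: check if candidate is substring of word+word
"comecome" contains "emoc"? No
Is rotation = No


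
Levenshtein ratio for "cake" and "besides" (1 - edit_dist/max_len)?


Word 1: "cake" (length 4)
Word 2: "besides" (length 7)
One optimal edit sequence:
  1. insert 'b'  (+1)
  2. insert 'e'  (+1)
  3. substitute 'c' -> 's'  (+1)
  4. substitute 'a' -> 'i'  (+1)
  5. substitute 'k' -> 'd'  (+1)
  6. keep 'e'
  7. insert 's'  (+1)
Edit distance = 6
Max length = max(4, 7) = 7
Similarity = 1 - 6/7
= 0.1429


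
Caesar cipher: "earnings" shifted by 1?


Word: "earnings"
Shift: 1
Each letter → (letter + shift) mod 26:
  'e' (4) + 1 = 5 → 'f'
  'a' (0) + 1 = 1 → 'b'
  'r' (17) + 1 = 18 → 's'
  'n' (13) + 1 = 14 → 'o'
  'i' (8) + 1 = 9 → 'j'
  'n' (13) + 1 = 14 → 'o'
  'g' (6) + 1 = 7 → 'h'
  's' (18) + 1 = 19 → 't'
Result = "fbsojoht"


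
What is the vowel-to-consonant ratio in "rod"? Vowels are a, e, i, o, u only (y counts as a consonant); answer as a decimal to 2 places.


Word: "rod"
Vowels (a,e,i,o,u): 1
Consonants: 2
Ratio = 1/2
= 0.50


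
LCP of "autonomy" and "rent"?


Word 1: "autonomy"
Word 2: "rent"
Comparing from start:
  Pos 0: 'a' != 'r' (stop)
LCP = "" (length 0)


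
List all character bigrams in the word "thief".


Word: "thief" (length 5)
Number of bigrams = 5 - 2 + 1 = 4
  Position 0: "th"
  Position 1: "hi"
  Position 2: "ie"
  Position 3: "ef"
Bigrams = "th", "hi", "ie", "ef"


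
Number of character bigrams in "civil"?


Word: "civil" (length 5)
Number of 2-grams = length - 2 + 1 = 5 - 2 + 1
= 4


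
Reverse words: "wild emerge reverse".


Original: "wild emerge reverse"
Words (1..n): wild | emerge | reverse
Reversed (n..1): reverse | emerge | wild
Result = "reverse emerge wild"


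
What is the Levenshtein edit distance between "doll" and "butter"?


Word 1: "doll" (length 4)
Word 2: "butter" (length 6)
One optimal edit sequence (insert/delete/substitute each cost 1):
  1. insert 'b'  (+1)
  2. insert 'u'  (+1)
  3. substitute 'd' -> 't'  (+1)
  4. substitute 'o' -> 't'  (+1)
  5. substitute 'l' -> 'e'  (+1)
  6. substitute 'l' -> 'r'  (+1)
Total edit operations: 6
Edit distance = 6


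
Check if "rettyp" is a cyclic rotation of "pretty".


Word: "pretty", Candidate: "rettyp"
Method: check if candidate is substring of word+word
"prettypretty" contains "rettyp"? Yes
Is rotation = Yes


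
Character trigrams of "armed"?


Word: "armed" (length 5)
Number of trigrams = 5 - 3 + 1 = 3
  Position 0: "arm"
  Position 1: "rme"
  Position 2: "med"
Trigrams = "arm", "rme", "med"


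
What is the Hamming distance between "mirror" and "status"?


Comparing character by character (same length = 6):
  Pos 0: 'm' vs 's' !=
  Pos 1: 'i' vs 't' !=
  Pos 2: 'r' vs 'a' !=
  Pos 3: 'r' vs 't' !=
  Pos 4: 'o' vs 'u' !=
  Pos 5: 'r' vs 's' !=
Hamming distance = 6


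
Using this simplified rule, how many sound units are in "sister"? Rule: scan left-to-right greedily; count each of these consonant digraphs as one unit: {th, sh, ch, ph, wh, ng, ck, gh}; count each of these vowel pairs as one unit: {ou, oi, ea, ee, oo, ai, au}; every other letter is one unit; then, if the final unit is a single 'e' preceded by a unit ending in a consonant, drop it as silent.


Word: "sister" (6 letters)
Left-to-right scan:
  (1) 's' (letter)
  (2) 'i' (letter)
  (3) 's' (letter)
  (4) 't' (letter)
  (5) 'e' (letter)
  (6) 'r' (letter)
Units from scan: 6
Sound units = 6 units


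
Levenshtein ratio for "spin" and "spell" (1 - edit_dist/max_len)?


Word 1: "spin" (length 4)
Word 2: "spell" (length 5)
One optimal edit sequence:
  1. keep 's'
  2. keep 'p'
  3. insert 'e'  (+1)
  4. substitute 'i' -> 'l'  (+1)
  5. substitute 'n' -> 'l'  (+1)
Edit distance = 3
Max length = max(4, 5) = 5
Similarity = 1 - 3/5
= 0.4000


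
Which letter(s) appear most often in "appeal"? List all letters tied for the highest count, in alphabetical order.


Word: "appeal"
Letter counts:
  'a': 2
  'e': 1
  'l': 1
  'p': 2
Maximum count = 2
Most frequent = 'a', 'p' (2 times each)


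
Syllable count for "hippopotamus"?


Word: "hippopotamus"
Syllable breakdown: hip · po · pot · a · mus
Counting: 5 parts
= 5 syllables


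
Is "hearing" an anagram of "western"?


Word 1: "western" → sorted: eenrstw
Word 2: "hearing" → sorted: aeghinr
Same letters? eenrstw != aeghinr
Anagram = No


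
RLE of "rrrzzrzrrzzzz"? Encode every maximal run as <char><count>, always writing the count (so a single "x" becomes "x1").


String: "rrrzzrzrrzzzz"
Scanning for consecutive runs:
  'r' x 3
  'z' x 2
  'r' x 1
  'z' x 1
  'r' x 2
  'z' x 4
RLE = "r3z2r1z1r2z4"


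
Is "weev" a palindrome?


Word: "weev"
Reversed: "veew"
Forward == Backward? weev != veew
Palindrome = No


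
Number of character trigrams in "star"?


Word: "star" (length 4)
Number of 3-grams = length - 3 + 1 = 4 - 3 + 1
= 2


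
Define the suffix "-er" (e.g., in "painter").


Suffix: -er
Example: painter = paint + -er
Meaning = one who / more


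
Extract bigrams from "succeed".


Word: "succeed" (length 7)
Number of bigrams = 7 - 2 + 1 = 6
  Position 0: "su"
  Position 1: "uc"
  Position 2: "cc"
  Position 3: "ce"
  Position 4: "ee"
  Position 5: "ed"
Bigrams = "su", "uc", "cc", "ce", "ee", "ed"


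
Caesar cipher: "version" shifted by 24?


Word: "version"
Shift: 24
Each letter → (letter + shift) mod 26:
  'v' (21) + 24 = 19 → 't'
  'e' (4) + 24 = 2 → 'c'
  'r' (17) + 24 = 15 → 'p'
  's' (18) + 24 = 16 → 'q'
  'i' (8) + 24 = 6 → 'g'
  'o' (14) + 24 = 12 → 'm'
  'n' (13) + 24 = 11 → 'l'
Result = "tcpqgml"


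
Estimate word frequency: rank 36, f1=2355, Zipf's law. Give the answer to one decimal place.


Zipf's law: f(r) = f(1) / r
f(1) = 2355
f(36) = 2355 / 36
= 65.4 occurrences


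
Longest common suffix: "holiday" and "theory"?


Word 1: "holiday"
Word 2: "theory"
Comparing from end:
  Pos -1: 'y' == 'y'
  Pos -2: 'a' != 'r' (stop)
LCS = "y" (length 1)


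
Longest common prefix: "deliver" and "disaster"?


Word 1: "deliver"
Word 2: "disaster"
Comparing from start:
  Pos 0: 'd' == 'd'
  Pos 1: 'e' != 'i' (stop)
LCP = "d" (length 1)


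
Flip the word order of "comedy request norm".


Original: "comedy request norm"
Words (1..n): comedy | request | norm
Reversed (n..1): norm | request | comedy
Result = "norm request comedy"


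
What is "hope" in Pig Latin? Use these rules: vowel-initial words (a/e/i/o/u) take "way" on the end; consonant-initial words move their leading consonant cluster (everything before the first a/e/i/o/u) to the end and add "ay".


Word: "hope"
Starts with consonant(s) → move to end, add 'ay'
Consonant cluster: "h"
Pig Latin = "opehay"


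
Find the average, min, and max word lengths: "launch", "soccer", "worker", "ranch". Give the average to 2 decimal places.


Lengths: "launch"=6, "soccer"=6, "worker"=6, "ranch"=5
Sum = 23, Count = 4
Average = 23/4 = 5.75
= avg=5.75, min=5, max=6


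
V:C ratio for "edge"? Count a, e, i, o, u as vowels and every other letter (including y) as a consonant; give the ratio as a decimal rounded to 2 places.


Word: "edge"
Vowels (a,e,i,o,u): 2
Consonants: 2
Ratio = 2/2
= 1.00


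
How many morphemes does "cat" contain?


Word: "cat"
Morphemes: cat
Each morpheme carries meaning
= 1 morpheme


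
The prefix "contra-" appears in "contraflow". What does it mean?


Prefix: contra-
Example: contraflow = contra- + flow
Meaning = against


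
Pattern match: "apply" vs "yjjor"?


Pattern of "apply": [0, 1, 1, 2, 3]
Pattern of "yjjor": [0, 1, 1, 2, 3]
Patterns match
Same pattern = Yes


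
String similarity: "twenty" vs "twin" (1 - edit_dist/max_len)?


Word 1: "twenty" (length 6)
Word 2: "twin" (length 4)
One optimal edit sequence:
  1. keep 't'
  2. keep 'w'
  3. substitute 'e' -> 'i'  (+1)
  4. keep 'n'
  5. delete 't'  (+1)
  6. delete 'y'  (+1)
Edit distance = 3
Max length = max(6, 4) = 6
Similarity = 1 - 3/6
= 0.5000


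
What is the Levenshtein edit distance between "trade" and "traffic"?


Word 1: "trade" (length 5)
Word 2: "traffic" (length 7)
One optimal edit sequence (insert/delete/substitute each cost 1):
  1. keep 't'
  2. keep 'r'
  3. keep 'a'
  4. insert 'f'  (+1)
  5. insert 'f'  (+1)
  6. substitute 'd' -> 'i'  (+1)
  7. substitute 'e' -> 'c'  (+1)
Total edit operations: 4
Edit distance = 4


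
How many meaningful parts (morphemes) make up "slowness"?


Word: "slowness"
Morphemes: slow | -ness
Each morpheme carries meaning
= 2 morphemes


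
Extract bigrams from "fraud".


Word: "fraud" (length 5)
Number of bigrams = 5 - 2 + 1 = 4
  Position 0: "fr"
  Position 1: "ra"
  Position 2: "au"
  Position 3: "ud"
Bigrams = "fr", "ra", "au", "ud"


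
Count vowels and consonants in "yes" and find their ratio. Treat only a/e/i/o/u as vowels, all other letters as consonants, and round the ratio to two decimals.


Word: "yes"
Vowels (a,e,i,o,u): 1
Consonants: 2
Ratio = 1/2
= 0.50


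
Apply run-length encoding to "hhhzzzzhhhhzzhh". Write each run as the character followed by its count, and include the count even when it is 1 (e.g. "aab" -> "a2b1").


String: "hhhzzzzhhhhzzhh"
Scanning for consecutive runs:
  'h' x 3
  'z' x 4
  'h' x 4
  'z' x 2
  'h' x 2
RLE = "h3z4h4z2h2"


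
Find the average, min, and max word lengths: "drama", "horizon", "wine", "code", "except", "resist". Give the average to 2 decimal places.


Lengths: "drama"=5, "horizon"=7, "wine"=4, "code"=4, "except"=6, "resist"=6
Sum = 32, Count = 6
Average = 32/6 = 5.33
= avg=5.33, min=4, max=7


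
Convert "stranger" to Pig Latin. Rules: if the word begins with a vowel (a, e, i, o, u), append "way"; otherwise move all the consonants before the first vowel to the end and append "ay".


Word: "stranger"
Starts with consonant(s) → move to end, add 'ay'
Consonant cluster: "str"
Pig Latin = "angerstray"


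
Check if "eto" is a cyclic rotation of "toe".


Word: "toe", Candidate: "eto"
Method: check if candidate is substring of word+word
"toetoe" contains "eto"? Yes
Is rotation = Yes


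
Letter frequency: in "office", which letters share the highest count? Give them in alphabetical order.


Word: "office"
Letter counts:
  'c': 1
  'e': 1
  'f': 2
  'i': 1
  'o': 1
Maximum count = 2
Most frequent = 'f' (2 times each)


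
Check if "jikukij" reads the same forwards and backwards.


Word: "jikukij"
Reversed: "jikukij"
Forward == Backward? jikukij == jikukij
Palindrome = Yes


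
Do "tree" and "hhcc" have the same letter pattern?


Pattern of "tree": [0, 1, 2, 2]
Pattern of "hhcc": [0, 0, 1, 1]
Patterns do not match
Same pattern = No


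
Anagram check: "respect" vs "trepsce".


Word 1: "respect" → sorted: ceeprst
Word 2: "trepsce" → sorted: ceeprst
Same letters? ceeprst == ceeprst
Anagram = Yes


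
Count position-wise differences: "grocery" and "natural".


Comparing character by character (same length = 7):
  Pos 0: 'g' vs 'n' !=
  Pos 1: 'r' vs 'a' !=
  Pos 2: 'o' vs 't' !=
  Pos 3: 'c' vs 'u' !=
  Pos 4: 'e' vs 'r' !=
  Pos 5: 'r' vs 'a' !=
  Pos 6: 'y' vs 'l' !=
Hamming distance = 7


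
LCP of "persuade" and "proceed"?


Word 1: "persuade"
Word 2: "proceed"
Comparing from start:
  Pos 0: 'p' == 'p'
  Pos 1: 'e' != 'r' (stop)
LCP = "p" (length 1)


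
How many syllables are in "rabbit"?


Word: "rabbit"
Syllable breakdown: rab | bit
Counting: 2 parts
= 2 syllables


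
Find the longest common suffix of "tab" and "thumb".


Word 1: "tab"
Word 2: "thumb"
Comparing from end:
  Pos -1: 'b' == 'b'
  Pos -2: 'a' != 'm' (stop)
LCS = "b" (length 1)


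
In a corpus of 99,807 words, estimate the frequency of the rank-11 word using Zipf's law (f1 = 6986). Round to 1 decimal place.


Zipf's law: f(r) = f(1) / r
f(1) = 6986
f(11) = 6986 / 11
= 635.1 occurrences


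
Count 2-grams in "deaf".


Word: "deaf" (length 4)
Number of 2-grams = length - 2 + 1 = 4 - 2 + 1
= 3


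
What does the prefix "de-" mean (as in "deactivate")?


Prefix: de-
As in: deactivate -> de- + activate
Meaning = remove / reverse


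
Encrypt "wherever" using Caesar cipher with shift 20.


Word: "wherever"
Shift: 20
Each letter → (letter + shift) mod 26:
  'w' (22) + 20 = 16 → 'q'
  'h' (7) + 20 = 1 → 'b'
  'e' (4) + 20 = 24 → 'y'
  'r' (17) + 20 = 11 → 'l'
  'e' (4) + 20 = 24 → 'y'
  'v' (21) + 20 = 15 → 'p'
  'e' (4) + 20 = 24 → 'y'
  'r' (17) + 20 = 11 → 'l'
Result = "qbylypyl"


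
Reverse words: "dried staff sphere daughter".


Original: "dried staff sphere daughter"
Words (1..n): dried | staff | sphere | daughter
Reversed (n..1): daughter | sphere | staff | dried
Result = "daughter sphere staff dried"


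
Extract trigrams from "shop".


Word: "shop" (length 4)
Number of trigrams = 4 - 3 + 1 = 2
  Position 0: "sho"
  Position 1: "hop"
Trigrams = "sho", "hop"


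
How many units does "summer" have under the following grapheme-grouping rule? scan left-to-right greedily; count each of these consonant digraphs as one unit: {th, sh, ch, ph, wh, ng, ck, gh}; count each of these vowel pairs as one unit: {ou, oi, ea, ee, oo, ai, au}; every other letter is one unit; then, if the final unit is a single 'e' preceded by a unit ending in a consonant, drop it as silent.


Word: "summer" (6 letters)
Left-to-right scan:
  1. 's' (letter)
  2. 'u' (letter)
  3. 'm' (letter)
  4. 'm' (letter)
  5. 'e' (letter)
  6. 'r' (letter)
Units from scan: 6
Sound units = 6 units


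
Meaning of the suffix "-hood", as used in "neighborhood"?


Suffix: -hood
Example: neighborhood = neighbor + -hood
Meaning = state / condition


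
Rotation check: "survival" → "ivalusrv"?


Word: "survival", Candidate: "ivalusrv"
Method: check if candidate is substring of word+word
"survivalsurvival" contains "ivalusrv"? No
Is rotation = No


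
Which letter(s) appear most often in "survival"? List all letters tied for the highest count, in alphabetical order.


Word: "survival"
Letter counts:
  'a': 1
  'i': 1
  'l': 1
  'r': 1
  's': 1
  'u': 1
  'v': 2
Maximum count = 2
Most frequent = 'v' (2 times each)


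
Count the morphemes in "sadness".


Word: "sadness"
Morphemes: sad | -ness
Each morpheme carries meaning
= 2 morphemes


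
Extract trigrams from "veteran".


Word: "veteran" (length 7)
Number of trigrams = 7 - 3 + 1 = 5
  Position 0: "vet"
  Position 1: "ete"
  Position 2: "ter"
  Position 3: "era"
  Position 4: "ran"
Trigrams = "vet", "ete", "ter", "era", "ran"


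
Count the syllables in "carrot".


Word: "carrot"
Syllable breakdown: car-rot
Counting: 2 parts
= 2 syllables


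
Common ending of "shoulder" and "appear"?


Word 1: "shoulder"
Word 2: "appear"
Comparing from end:
  Pos -1: 'r' == 'r'
  Pos -2: 'e' != 'a' (stop)
LCS = "r" (length 1)


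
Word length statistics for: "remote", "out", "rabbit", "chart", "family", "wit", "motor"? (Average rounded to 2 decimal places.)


Lengths: "remote"=6, "out"=3, "rabbit"=6, "chart"=5, "family"=6, "wit"=3, "motor"=5
Sum = 34, Count = 7
Average = 34/7 = 4.86
= avg=4.86, min=3, max=6


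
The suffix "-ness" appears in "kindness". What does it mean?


Suffix: -ness
Example: kindness = kind + -ness
Meaning = state of being


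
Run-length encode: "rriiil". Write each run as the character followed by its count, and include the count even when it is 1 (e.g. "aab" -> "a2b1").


String: "rriiil"
Scanning for consecutive runs:
  'r' x 2
  'i' x 3
  'l' x 1
RLE = "r2i3l1"


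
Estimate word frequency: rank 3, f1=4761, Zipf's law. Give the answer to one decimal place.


Zipf's law: f(r) = f(1) / r
f(1) = 4761
f(3) = 4761 / 3
= 1587.0 occurrences


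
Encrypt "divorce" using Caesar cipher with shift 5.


Word: "divorce"
Shift: 5
Each letter → (letter + shift) mod 26:
  'd' (3) + 5 = 8 → 'i'
  'i' (8) + 5 = 13 → 'n'
  'v' (21) + 5 = 0 → 'a'
  'o' (14) + 5 = 19 → 't'
  'r' (17) + 5 = 22 → 'w'
  'c' (2) + 5 = 7 → 'h'
  'e' (4) + 5 = 9 → 'j'
Result = "inatwhj"


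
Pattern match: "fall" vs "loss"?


Pattern of "fall": [0, 1, 2, 2]
Pattern of "loss": [0, 1, 2, 2]
Patterns match
Same pattern = Yes


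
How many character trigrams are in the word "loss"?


Word: "loss" (length 4)
Number of 3-grams = length - 3 + 1 = 4 - 3 + 1
= 2


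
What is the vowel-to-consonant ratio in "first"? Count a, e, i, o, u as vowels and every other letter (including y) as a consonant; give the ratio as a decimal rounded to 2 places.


Word: "first"
Vowels (a,e,i,o,u): 1
Consonants: 4
Ratio = 1/4
= 0.25


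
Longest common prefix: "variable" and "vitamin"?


Word 1: "variable"
Word 2: "vitamin"
Comparing from start:
  Pos 0: 'v' == 'v'
  Pos 1: 'a' != 'i' (stop)
LCP = "v" (length 1)


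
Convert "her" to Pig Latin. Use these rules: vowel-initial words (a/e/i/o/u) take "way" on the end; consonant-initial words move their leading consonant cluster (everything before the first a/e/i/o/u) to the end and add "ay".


Word: "her"
Starts with consonant(s) → move to end, add 'ay'
Consonant cluster: "h"
Pig Latin = "erhay"


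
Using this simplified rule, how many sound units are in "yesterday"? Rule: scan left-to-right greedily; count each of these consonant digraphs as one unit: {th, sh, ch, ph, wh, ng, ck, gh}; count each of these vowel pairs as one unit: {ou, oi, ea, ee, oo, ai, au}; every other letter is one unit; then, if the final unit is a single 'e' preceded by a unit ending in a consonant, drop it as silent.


Word: "yesterday" (9 letters)
Left-to-right scan:
  1. 'y' (letter)
  2. 'e' (letter)
  3. 's' (letter)
  4. 't' (letter)
  5. 'e' (letter)
  6. 'r' (letter)
  7. 'd' (letter)
  8. 'a' (letter)
  9. 'y' (letter)
Units from scan: 9
Sound units = 9 units


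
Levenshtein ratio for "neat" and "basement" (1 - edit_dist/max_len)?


Word 1: "neat" (length 4)
Word 2: "basement" (length 8)
One optimal edit sequence:
  1. insert 'b'  (+1)
  2. insert 'a'  (+1)
  3. insert 's'  (+1)
  4. insert 'e'  (+1)
  5. substitute 'n' -> 'm'  (+1)
  6. keep 'e'
  7. substitute 'a' -> 'n'  (+1)
  8. keep 't'
Edit distance = 6
Max length = max(4, 8) = 8
Similarity = 1 - 6/8
= 0.2500


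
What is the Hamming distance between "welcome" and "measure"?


Comparing character by character (same length = 7):
  Pos 0: 'w' vs 'm' !=
  Pos 1: 'e' vs 'e' =
  Pos 2: 'l' vs 'a' !=
  Pos 3: 'c' vs 's' !=
  Pos 4: 'o' vs 'u' !=
  Pos 5: 'm' vs 'r' !=
  Pos 6: 'e' vs 'e' =
Hamming distance = 5


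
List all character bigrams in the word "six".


Word: "six" (length 3)
Number of bigrams = 3 - 2 + 1 = 2
  Position 0: "si"
  Position 1: "ix"
Bigrams = "si", "ix"


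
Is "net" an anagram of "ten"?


Word 1: "ten" → sorted: ent
Word 2: "net" → sorted: ent
Same letters? ent == ent
Anagram = Yes


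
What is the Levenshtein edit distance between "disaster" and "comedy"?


Word 1: "disaster" (length 8)
Word 2: "comedy" (length 6)
One optimal edit sequence (insert/delete/substitute each cost 1):
  1. delete 'd'  (+1)
  2. delete 'i'  (+1)
  3. substitute 's' -> 'c'  (+1)
  4. substitute 'a' -> 'o'  (+1)
  5. substitute 's' -> 'm'  (+1)
  6. substitute 't' -> 'e'  (+1)
  7. substitute 'e' -> 'd'  (+1)
  8. substitute 'r' -> 'y'  (+1)
Total edit operations: 8
Edit distance = 8
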